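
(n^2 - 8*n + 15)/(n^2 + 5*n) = (n^2 - 8*n + 15)/(n*(n + 5))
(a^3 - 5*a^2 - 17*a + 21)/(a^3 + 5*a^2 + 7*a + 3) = (a^2 - 8*a + 7)/(a^2 + 2*a + 1)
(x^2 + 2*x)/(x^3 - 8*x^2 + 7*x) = (x + 2)/(x^2 - 8*x + 7)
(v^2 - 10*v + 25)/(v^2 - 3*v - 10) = (v - 5)/(v + 2)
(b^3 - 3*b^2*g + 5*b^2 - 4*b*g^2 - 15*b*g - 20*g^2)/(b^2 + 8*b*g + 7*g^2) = (b^2 - 4*b*g + 5*b - 20*g)/(b + 7*g)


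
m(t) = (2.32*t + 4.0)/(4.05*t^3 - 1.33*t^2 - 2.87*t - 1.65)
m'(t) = (2.32*t + 4.0)*(-12.15*t^2 + 2.66*t + 2.87)/(4.05*t^3 - 1.33*t^2 - 2.87*t - 1.65)^2 + 2.32/(4.05*t^3 - 1.33*t^2 - 2.87*t - 1.65)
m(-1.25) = -0.14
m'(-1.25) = -0.62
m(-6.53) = 0.01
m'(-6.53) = 0.00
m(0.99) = -3.38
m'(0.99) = -12.84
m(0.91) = -2.64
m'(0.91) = -6.46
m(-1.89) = 0.01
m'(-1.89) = -0.06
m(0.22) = -1.96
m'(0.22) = 1.43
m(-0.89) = -0.64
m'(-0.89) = -2.73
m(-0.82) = -0.87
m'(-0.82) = -3.63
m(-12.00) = 0.00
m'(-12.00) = 0.00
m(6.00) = 0.02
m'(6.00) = -0.01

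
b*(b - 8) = b^2 - 8*b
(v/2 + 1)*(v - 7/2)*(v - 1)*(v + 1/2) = v^4/2 - v^3 - 27*v^2/8 + 17*v/8 + 7/4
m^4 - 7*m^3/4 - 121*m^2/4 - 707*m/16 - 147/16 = (m - 7)*(m + 1/4)*(m + 3/2)*(m + 7/2)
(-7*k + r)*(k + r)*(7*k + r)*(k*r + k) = -49*k^4*r - 49*k^4 - 49*k^3*r^2 - 49*k^3*r + k^2*r^3 + k^2*r^2 + k*r^4 + k*r^3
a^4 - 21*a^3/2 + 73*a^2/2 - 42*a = a*(a - 4)*(a - 7/2)*(a - 3)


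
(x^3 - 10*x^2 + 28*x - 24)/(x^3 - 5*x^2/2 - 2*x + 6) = 2*(x - 6)/(2*x + 3)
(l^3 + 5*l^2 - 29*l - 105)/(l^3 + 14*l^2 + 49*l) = (l^2 - 2*l - 15)/(l*(l + 7))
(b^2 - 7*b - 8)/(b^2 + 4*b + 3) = (b - 8)/(b + 3)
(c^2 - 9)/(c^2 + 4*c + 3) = (c - 3)/(c + 1)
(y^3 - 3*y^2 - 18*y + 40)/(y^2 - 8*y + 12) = (y^2 - y - 20)/(y - 6)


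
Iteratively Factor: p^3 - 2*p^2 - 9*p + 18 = (p - 2)*(p^2 - 9) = (p - 3)*(p - 2)*(p + 3)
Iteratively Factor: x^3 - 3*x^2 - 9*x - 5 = (x + 1)*(x^2 - 4*x - 5) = (x + 1)^2*(x - 5)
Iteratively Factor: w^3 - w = (w + 1)*(w^2 - w) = w*(w + 1)*(w - 1)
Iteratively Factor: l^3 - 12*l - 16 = (l - 4)*(l^2 + 4*l + 4) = (l - 4)*(l + 2)*(l + 2)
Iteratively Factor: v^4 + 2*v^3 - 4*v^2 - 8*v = (v - 2)*(v^3 + 4*v^2 + 4*v) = (v - 2)*(v + 2)*(v^2 + 2*v) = (v - 2)*(v + 2)^2*(v)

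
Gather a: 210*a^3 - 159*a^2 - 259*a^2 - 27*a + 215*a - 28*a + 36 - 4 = 210*a^3 - 418*a^2 + 160*a + 32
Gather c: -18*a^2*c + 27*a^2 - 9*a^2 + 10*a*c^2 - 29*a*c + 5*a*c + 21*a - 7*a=18*a^2 + 10*a*c^2 + 14*a + c*(-18*a^2 - 24*a)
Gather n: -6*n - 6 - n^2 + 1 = -n^2 - 6*n - 5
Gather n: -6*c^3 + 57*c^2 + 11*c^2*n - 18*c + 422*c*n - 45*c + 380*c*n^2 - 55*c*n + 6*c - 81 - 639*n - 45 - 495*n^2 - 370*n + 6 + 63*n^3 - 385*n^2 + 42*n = -6*c^3 + 57*c^2 - 57*c + 63*n^3 + n^2*(380*c - 880) + n*(11*c^2 + 367*c - 967) - 120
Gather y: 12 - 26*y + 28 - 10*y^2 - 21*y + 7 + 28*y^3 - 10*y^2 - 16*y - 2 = 28*y^3 - 20*y^2 - 63*y + 45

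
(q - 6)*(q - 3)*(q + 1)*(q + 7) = q^4 - q^3 - 47*q^2 + 81*q + 126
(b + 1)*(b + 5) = b^2 + 6*b + 5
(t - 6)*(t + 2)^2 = t^3 - 2*t^2 - 20*t - 24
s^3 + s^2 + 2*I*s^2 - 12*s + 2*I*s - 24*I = (s - 3)*(s + 4)*(s + 2*I)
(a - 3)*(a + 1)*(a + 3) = a^3 + a^2 - 9*a - 9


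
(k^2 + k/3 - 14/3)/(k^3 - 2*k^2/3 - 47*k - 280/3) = (k - 2)/(k^2 - 3*k - 40)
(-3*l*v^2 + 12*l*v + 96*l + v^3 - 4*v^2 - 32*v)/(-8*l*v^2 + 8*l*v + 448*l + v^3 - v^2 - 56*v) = (-3*l*v - 12*l + v^2 + 4*v)/(-8*l*v - 56*l + v^2 + 7*v)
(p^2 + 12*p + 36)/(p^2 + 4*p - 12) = (p + 6)/(p - 2)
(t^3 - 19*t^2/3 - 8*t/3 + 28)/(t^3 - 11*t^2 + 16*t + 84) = (t - 7/3)/(t - 7)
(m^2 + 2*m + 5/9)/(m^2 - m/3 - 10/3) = (m + 1/3)/(m - 2)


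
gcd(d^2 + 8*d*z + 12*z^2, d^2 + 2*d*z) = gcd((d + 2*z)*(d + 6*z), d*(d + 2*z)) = d + 2*z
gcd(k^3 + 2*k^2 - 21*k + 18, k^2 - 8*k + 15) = k - 3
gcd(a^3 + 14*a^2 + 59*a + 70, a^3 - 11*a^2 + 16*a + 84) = a + 2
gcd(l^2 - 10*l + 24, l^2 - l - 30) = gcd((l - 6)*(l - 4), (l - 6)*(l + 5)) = l - 6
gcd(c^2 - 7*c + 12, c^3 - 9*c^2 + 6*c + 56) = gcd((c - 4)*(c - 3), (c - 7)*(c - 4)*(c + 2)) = c - 4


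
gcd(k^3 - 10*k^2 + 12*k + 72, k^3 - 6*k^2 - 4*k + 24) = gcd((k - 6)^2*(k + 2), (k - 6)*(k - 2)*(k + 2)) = k^2 - 4*k - 12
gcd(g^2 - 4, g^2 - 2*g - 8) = g + 2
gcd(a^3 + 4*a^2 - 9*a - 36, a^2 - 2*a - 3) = a - 3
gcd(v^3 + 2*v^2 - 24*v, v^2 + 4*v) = v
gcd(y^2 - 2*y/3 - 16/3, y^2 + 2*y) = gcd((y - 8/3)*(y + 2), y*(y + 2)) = y + 2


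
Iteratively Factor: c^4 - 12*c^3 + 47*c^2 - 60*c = (c)*(c^3 - 12*c^2 + 47*c - 60) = c*(c - 5)*(c^2 - 7*c + 12) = c*(c - 5)*(c - 4)*(c - 3)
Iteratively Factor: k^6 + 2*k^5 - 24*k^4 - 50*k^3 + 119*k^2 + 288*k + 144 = (k + 3)*(k^5 - k^4 - 21*k^3 + 13*k^2 + 80*k + 48) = (k - 3)*(k + 3)*(k^4 + 2*k^3 - 15*k^2 - 32*k - 16) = (k - 3)*(k + 1)*(k + 3)*(k^3 + k^2 - 16*k - 16) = (k - 4)*(k - 3)*(k + 1)*(k + 3)*(k^2 + 5*k + 4) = (k - 4)*(k - 3)*(k + 1)^2*(k + 3)*(k + 4)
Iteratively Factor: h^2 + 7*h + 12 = (h + 3)*(h + 4)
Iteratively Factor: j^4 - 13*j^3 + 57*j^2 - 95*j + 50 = (j - 5)*(j^3 - 8*j^2 + 17*j - 10) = (j - 5)^2*(j^2 - 3*j + 2) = (j - 5)^2*(j - 2)*(j - 1)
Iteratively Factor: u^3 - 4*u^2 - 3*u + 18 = (u - 3)*(u^2 - u - 6) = (u - 3)^2*(u + 2)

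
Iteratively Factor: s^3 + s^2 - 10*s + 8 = (s + 4)*(s^2 - 3*s + 2) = (s - 2)*(s + 4)*(s - 1)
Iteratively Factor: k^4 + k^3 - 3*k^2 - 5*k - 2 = (k - 2)*(k^3 + 3*k^2 + 3*k + 1) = (k - 2)*(k + 1)*(k^2 + 2*k + 1) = (k - 2)*(k + 1)^2*(k + 1)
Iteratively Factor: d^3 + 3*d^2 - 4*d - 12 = (d + 2)*(d^2 + d - 6) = (d - 2)*(d + 2)*(d + 3)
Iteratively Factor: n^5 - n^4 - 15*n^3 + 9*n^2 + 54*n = (n + 3)*(n^4 - 4*n^3 - 3*n^2 + 18*n) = (n - 3)*(n + 3)*(n^3 - n^2 - 6*n) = (n - 3)*(n + 2)*(n + 3)*(n^2 - 3*n) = n*(n - 3)*(n + 2)*(n + 3)*(n - 3)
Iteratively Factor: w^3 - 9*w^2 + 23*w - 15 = (w - 1)*(w^2 - 8*w + 15) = (w - 5)*(w - 1)*(w - 3)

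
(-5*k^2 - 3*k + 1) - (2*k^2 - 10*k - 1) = -7*k^2 + 7*k + 2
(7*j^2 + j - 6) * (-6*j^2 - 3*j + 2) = -42*j^4 - 27*j^3 + 47*j^2 + 20*j - 12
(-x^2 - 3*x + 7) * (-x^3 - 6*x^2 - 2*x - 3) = x^5 + 9*x^4 + 13*x^3 - 33*x^2 - 5*x - 21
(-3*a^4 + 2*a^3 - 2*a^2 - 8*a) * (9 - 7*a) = 21*a^5 - 41*a^4 + 32*a^3 + 38*a^2 - 72*a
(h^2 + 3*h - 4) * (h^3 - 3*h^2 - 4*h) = h^5 - 17*h^3 + 16*h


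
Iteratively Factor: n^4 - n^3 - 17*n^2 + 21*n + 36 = (n + 4)*(n^3 - 5*n^2 + 3*n + 9) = (n + 1)*(n + 4)*(n^2 - 6*n + 9) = (n - 3)*(n + 1)*(n + 4)*(n - 3)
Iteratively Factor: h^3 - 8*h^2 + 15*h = (h - 3)*(h^2 - 5*h) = h*(h - 3)*(h - 5)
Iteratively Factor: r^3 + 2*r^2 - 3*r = (r)*(r^2 + 2*r - 3) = r*(r + 3)*(r - 1)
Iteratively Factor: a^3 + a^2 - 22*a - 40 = (a - 5)*(a^2 + 6*a + 8) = (a - 5)*(a + 2)*(a + 4)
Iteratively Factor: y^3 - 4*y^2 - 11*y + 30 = (y - 5)*(y^2 + y - 6) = (y - 5)*(y + 3)*(y - 2)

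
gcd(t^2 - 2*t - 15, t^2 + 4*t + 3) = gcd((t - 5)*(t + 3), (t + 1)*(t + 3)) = t + 3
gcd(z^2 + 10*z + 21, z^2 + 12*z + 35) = z + 7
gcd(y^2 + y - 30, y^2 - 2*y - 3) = 1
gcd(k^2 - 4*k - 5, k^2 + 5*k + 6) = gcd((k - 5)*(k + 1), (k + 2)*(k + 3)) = 1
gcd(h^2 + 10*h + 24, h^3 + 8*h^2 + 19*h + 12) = h + 4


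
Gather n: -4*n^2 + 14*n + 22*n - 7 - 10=-4*n^2 + 36*n - 17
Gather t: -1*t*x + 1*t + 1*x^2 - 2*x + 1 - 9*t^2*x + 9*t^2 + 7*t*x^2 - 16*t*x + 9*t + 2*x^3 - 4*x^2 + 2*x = t^2*(9 - 9*x) + t*(7*x^2 - 17*x + 10) + 2*x^3 - 3*x^2 + 1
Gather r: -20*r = -20*r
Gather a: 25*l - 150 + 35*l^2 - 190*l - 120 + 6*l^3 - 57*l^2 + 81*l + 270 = 6*l^3 - 22*l^2 - 84*l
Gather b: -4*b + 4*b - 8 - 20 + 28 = 0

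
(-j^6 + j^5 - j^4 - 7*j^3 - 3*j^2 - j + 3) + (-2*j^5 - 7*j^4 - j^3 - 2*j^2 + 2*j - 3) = -j^6 - j^5 - 8*j^4 - 8*j^3 - 5*j^2 + j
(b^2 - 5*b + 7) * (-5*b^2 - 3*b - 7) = -5*b^4 + 22*b^3 - 27*b^2 + 14*b - 49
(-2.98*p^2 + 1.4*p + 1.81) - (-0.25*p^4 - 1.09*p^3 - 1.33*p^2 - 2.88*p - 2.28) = 0.25*p^4 + 1.09*p^3 - 1.65*p^2 + 4.28*p + 4.09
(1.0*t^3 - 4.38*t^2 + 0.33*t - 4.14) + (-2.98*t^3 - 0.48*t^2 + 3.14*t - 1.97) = -1.98*t^3 - 4.86*t^2 + 3.47*t - 6.11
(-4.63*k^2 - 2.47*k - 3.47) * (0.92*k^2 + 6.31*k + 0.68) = -4.2596*k^4 - 31.4877*k^3 - 21.9265*k^2 - 23.5753*k - 2.3596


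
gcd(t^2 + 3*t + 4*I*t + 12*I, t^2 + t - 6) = t + 3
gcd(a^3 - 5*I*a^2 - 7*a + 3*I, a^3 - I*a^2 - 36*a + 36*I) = a - I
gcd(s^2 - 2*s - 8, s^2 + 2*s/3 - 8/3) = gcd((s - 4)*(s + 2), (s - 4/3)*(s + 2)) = s + 2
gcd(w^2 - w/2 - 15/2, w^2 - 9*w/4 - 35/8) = 1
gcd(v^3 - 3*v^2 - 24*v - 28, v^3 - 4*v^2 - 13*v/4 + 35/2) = v + 2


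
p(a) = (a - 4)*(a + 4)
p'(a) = 2*a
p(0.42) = -15.82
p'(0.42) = 0.84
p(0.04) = -16.00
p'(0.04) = 0.08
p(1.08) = -14.83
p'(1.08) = 2.16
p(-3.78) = -1.71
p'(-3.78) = -7.56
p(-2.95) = -7.30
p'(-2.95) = -5.90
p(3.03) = -6.82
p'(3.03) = 6.06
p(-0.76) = -15.42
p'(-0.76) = -1.52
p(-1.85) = -12.58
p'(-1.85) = -3.70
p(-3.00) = -7.00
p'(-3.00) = -6.00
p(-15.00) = 209.00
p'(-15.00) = -30.00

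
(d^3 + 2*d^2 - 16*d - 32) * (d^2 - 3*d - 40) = d^5 - d^4 - 62*d^3 - 64*d^2 + 736*d + 1280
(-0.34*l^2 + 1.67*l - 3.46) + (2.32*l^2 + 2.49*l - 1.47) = 1.98*l^2 + 4.16*l - 4.93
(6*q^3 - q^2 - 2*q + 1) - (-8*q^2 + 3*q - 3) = 6*q^3 + 7*q^2 - 5*q + 4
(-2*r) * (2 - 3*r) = 6*r^2 - 4*r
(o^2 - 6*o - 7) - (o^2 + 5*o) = -11*o - 7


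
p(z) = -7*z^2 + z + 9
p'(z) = 1 - 14*z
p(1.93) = -15.14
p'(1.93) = -26.02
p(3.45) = -70.87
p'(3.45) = -47.30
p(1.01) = 2.87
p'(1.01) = -13.14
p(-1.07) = -0.08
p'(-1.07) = 15.98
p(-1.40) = -6.12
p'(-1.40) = 20.60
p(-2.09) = -23.67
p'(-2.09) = 30.26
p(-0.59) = 5.97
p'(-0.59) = 9.26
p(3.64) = -80.11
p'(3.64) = -49.96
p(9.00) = -549.00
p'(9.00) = -125.00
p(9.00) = -549.00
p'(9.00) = -125.00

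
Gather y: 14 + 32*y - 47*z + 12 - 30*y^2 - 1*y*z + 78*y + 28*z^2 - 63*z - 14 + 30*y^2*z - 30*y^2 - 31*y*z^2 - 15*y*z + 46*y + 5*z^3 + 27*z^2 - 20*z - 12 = y^2*(30*z - 60) + y*(-31*z^2 - 16*z + 156) + 5*z^3 + 55*z^2 - 130*z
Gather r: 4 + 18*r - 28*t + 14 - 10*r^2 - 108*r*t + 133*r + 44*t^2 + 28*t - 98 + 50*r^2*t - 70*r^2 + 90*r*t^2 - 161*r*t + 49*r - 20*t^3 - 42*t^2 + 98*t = r^2*(50*t - 80) + r*(90*t^2 - 269*t + 200) - 20*t^3 + 2*t^2 + 98*t - 80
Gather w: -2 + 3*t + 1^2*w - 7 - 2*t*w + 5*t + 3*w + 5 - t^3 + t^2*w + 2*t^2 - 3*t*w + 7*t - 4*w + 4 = -t^3 + 2*t^2 + 15*t + w*(t^2 - 5*t)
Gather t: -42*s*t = -42*s*t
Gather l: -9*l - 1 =-9*l - 1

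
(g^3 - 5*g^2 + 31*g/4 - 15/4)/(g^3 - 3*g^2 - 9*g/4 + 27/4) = (2*g^2 - 7*g + 5)/(2*g^2 - 3*g - 9)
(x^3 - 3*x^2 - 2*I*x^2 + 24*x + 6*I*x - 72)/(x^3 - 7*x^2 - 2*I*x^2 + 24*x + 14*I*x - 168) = (x - 3)/(x - 7)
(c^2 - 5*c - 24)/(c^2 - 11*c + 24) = (c + 3)/(c - 3)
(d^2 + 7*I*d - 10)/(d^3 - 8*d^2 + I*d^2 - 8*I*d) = (d^2 + 7*I*d - 10)/(d*(d^2 + d*(-8 + I) - 8*I))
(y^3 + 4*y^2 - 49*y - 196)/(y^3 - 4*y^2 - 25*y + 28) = (y + 7)/(y - 1)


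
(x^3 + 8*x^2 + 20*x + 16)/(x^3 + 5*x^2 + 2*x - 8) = (x + 2)/(x - 1)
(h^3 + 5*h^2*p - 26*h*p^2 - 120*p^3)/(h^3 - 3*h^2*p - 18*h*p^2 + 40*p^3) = (-h - 6*p)/(-h + 2*p)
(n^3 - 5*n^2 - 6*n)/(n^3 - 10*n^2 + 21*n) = (n^2 - 5*n - 6)/(n^2 - 10*n + 21)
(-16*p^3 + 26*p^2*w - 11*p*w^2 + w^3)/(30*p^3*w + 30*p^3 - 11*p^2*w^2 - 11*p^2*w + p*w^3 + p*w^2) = (-16*p^3 + 26*p^2*w - 11*p*w^2 + w^3)/(p*(30*p^2*w + 30*p^2 - 11*p*w^2 - 11*p*w + w^3 + w^2))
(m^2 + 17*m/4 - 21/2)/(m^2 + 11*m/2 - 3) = (4*m - 7)/(2*(2*m - 1))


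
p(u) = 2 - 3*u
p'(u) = -3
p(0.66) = 0.02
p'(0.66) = -3.00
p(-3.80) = 13.40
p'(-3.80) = -3.00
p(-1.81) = 7.43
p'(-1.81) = -3.00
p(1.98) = -3.94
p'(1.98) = -3.00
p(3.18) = -7.54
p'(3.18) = -3.00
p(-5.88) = 19.64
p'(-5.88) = -3.00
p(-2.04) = 8.12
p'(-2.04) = -3.00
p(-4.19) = 14.57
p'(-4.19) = -3.00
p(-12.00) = 38.00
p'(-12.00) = -3.00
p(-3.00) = 11.00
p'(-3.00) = -3.00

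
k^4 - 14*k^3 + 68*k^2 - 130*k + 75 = (k - 5)^2*(k - 3)*(k - 1)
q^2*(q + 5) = q^3 + 5*q^2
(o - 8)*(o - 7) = o^2 - 15*o + 56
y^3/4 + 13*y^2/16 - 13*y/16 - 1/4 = (y/4 + 1)*(y - 1)*(y + 1/4)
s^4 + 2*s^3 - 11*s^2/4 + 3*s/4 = s*(s - 1/2)^2*(s + 3)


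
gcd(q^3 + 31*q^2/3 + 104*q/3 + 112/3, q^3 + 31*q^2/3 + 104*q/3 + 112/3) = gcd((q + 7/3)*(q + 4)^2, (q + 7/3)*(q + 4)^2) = q^3 + 31*q^2/3 + 104*q/3 + 112/3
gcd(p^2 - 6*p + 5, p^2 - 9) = 1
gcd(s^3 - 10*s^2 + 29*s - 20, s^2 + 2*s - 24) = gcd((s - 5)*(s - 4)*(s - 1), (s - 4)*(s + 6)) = s - 4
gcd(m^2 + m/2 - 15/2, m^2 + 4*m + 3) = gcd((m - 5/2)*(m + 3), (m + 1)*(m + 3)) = m + 3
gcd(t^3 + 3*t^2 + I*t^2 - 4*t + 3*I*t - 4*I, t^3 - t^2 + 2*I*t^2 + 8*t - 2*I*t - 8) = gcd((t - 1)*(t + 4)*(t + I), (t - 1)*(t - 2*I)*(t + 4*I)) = t - 1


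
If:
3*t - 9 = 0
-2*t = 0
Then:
No Solution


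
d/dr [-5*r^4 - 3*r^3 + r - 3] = -20*r^3 - 9*r^2 + 1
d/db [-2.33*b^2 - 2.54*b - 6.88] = -4.66*b - 2.54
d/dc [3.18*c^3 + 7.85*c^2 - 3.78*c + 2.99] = 9.54*c^2 + 15.7*c - 3.78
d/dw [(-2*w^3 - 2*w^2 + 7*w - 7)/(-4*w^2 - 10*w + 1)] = (8*w^4 + 40*w^3 + 42*w^2 - 60*w - 63)/(16*w^4 + 80*w^3 + 92*w^2 - 20*w + 1)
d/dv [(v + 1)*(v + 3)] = 2*v + 4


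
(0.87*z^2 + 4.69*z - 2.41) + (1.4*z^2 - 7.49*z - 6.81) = 2.27*z^2 - 2.8*z - 9.22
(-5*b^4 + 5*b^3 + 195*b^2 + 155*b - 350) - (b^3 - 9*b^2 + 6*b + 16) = -5*b^4 + 4*b^3 + 204*b^2 + 149*b - 366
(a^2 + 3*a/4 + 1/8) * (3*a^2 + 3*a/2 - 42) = 3*a^4 + 15*a^3/4 - 81*a^2/2 - 501*a/16 - 21/4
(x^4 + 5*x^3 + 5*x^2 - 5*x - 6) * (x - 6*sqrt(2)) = x^5 - 6*sqrt(2)*x^4 + 5*x^4 - 30*sqrt(2)*x^3 + 5*x^3 - 30*sqrt(2)*x^2 - 5*x^2 - 6*x + 30*sqrt(2)*x + 36*sqrt(2)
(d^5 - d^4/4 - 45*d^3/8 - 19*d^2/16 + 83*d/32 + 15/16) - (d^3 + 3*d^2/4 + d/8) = d^5 - d^4/4 - 53*d^3/8 - 31*d^2/16 + 79*d/32 + 15/16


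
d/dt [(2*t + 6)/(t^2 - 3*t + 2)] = 2*(-t^2 - 6*t + 11)/(t^4 - 6*t^3 + 13*t^2 - 12*t + 4)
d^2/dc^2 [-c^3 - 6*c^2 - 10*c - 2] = -6*c - 12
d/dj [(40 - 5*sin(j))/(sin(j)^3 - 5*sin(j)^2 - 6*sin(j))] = 5*(2*sin(j)^3 - 29*sin(j)^2 + 80*sin(j) + 48)*cos(j)/((sin(j) - 6)^2*(sin(j) + 1)^2*sin(j)^2)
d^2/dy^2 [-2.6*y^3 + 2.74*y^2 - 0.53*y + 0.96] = 5.48 - 15.6*y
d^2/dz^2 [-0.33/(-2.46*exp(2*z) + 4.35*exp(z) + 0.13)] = ((1.4355 - 3.2472*exp(z))*(-2.46*exp(2*z) + 4.35*exp(z) + 0.13) - 0.33*(4.92*exp(z) - 4.35)*(9.84*exp(z) - 8.7)*exp(z))*exp(z)/(-2.46*exp(2*z) + 4.35*exp(z) + 0.13)^3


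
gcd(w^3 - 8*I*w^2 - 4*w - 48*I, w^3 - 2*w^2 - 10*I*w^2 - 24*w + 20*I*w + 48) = w^2 - 10*I*w - 24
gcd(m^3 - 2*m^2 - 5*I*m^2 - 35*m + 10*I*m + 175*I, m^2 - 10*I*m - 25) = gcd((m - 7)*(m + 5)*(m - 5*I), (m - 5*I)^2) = m - 5*I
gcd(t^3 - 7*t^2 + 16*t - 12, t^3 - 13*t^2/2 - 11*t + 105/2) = 1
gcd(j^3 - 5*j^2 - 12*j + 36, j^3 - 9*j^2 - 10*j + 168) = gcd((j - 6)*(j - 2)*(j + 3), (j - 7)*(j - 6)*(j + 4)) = j - 6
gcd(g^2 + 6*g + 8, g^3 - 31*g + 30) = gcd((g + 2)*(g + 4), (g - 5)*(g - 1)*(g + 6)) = 1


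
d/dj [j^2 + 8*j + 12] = 2*j + 8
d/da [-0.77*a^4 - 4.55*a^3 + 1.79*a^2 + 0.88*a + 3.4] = -3.08*a^3 - 13.65*a^2 + 3.58*a + 0.88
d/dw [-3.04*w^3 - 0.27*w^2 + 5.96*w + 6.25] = -9.12*w^2 - 0.54*w + 5.96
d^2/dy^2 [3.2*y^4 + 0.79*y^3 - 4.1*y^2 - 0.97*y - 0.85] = 38.4*y^2 + 4.74*y - 8.2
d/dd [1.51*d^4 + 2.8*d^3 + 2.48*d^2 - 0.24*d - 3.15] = 6.04*d^3 + 8.4*d^2 + 4.96*d - 0.24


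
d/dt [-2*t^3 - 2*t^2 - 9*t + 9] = -6*t^2 - 4*t - 9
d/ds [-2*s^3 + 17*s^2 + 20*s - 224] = -6*s^2 + 34*s + 20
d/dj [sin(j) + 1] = cos(j)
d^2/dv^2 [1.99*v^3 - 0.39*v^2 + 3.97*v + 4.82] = 11.94*v - 0.78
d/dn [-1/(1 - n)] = -1/(n - 1)^2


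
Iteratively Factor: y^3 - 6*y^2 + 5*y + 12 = (y - 3)*(y^2 - 3*y - 4) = (y - 4)*(y - 3)*(y + 1)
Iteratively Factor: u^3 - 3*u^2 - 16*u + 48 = (u - 4)*(u^2 + u - 12) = (u - 4)*(u + 4)*(u - 3)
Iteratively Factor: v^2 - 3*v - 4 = (v + 1)*(v - 4)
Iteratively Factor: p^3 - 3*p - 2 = (p - 2)*(p^2 + 2*p + 1) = (p - 2)*(p + 1)*(p + 1)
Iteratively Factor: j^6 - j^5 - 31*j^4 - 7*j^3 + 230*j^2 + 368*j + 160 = (j - 5)*(j^5 + 4*j^4 - 11*j^3 - 62*j^2 - 80*j - 32) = (j - 5)*(j + 4)*(j^4 - 11*j^2 - 18*j - 8) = (j - 5)*(j + 1)*(j + 4)*(j^3 - j^2 - 10*j - 8) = (j - 5)*(j + 1)^2*(j + 4)*(j^2 - 2*j - 8) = (j - 5)*(j + 1)^2*(j + 2)*(j + 4)*(j - 4)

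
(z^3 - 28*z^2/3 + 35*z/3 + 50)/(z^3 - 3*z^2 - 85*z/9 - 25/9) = 3*(z - 6)/(3*z + 1)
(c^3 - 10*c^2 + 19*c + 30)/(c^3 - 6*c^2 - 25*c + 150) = (c + 1)/(c + 5)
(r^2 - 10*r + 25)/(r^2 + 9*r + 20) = (r^2 - 10*r + 25)/(r^2 + 9*r + 20)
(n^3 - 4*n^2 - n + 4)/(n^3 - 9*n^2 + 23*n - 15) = (n^2 - 3*n - 4)/(n^2 - 8*n + 15)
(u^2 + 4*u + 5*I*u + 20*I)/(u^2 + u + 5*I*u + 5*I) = (u + 4)/(u + 1)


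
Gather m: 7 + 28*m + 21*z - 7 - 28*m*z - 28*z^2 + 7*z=m*(28 - 28*z) - 28*z^2 + 28*z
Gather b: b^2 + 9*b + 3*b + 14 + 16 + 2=b^2 + 12*b + 32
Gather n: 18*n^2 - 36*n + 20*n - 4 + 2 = 18*n^2 - 16*n - 2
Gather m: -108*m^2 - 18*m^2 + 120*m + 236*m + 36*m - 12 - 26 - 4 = -126*m^2 + 392*m - 42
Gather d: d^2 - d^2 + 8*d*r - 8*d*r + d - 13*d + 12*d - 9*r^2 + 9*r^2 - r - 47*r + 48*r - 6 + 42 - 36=0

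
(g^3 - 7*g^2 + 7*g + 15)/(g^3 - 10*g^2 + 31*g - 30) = (g + 1)/(g - 2)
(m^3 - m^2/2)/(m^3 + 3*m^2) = (m - 1/2)/(m + 3)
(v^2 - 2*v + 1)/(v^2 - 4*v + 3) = (v - 1)/(v - 3)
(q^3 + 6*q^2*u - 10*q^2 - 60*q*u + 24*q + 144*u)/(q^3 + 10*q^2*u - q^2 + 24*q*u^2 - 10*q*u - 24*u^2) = (q^2 - 10*q + 24)/(q^2 + 4*q*u - q - 4*u)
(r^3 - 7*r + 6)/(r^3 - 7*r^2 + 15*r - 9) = (r^2 + r - 6)/(r^2 - 6*r + 9)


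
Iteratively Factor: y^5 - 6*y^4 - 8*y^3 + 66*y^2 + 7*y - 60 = (y - 1)*(y^4 - 5*y^3 - 13*y^2 + 53*y + 60) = (y - 1)*(y + 3)*(y^3 - 8*y^2 + 11*y + 20) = (y - 4)*(y - 1)*(y + 3)*(y^2 - 4*y - 5) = (y - 4)*(y - 1)*(y + 1)*(y + 3)*(y - 5)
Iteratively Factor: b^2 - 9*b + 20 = (b - 5)*(b - 4)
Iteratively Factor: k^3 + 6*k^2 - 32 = (k + 4)*(k^2 + 2*k - 8) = (k + 4)^2*(k - 2)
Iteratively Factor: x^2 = (x)*(x)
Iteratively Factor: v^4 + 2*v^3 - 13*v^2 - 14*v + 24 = (v + 4)*(v^3 - 2*v^2 - 5*v + 6) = (v - 1)*(v + 4)*(v^2 - v - 6) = (v - 1)*(v + 2)*(v + 4)*(v - 3)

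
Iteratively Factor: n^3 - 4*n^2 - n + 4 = (n - 4)*(n^2 - 1) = (n - 4)*(n + 1)*(n - 1)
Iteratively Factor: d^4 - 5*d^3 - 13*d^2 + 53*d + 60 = (d - 4)*(d^3 - d^2 - 17*d - 15) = (d - 4)*(d + 1)*(d^2 - 2*d - 15) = (d - 4)*(d + 1)*(d + 3)*(d - 5)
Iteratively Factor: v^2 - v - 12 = (v - 4)*(v + 3)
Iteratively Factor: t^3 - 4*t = (t - 2)*(t^2 + 2*t) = (t - 2)*(t + 2)*(t)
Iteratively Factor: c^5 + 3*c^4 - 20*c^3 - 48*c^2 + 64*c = (c)*(c^4 + 3*c^3 - 20*c^2 - 48*c + 64) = c*(c - 1)*(c^3 + 4*c^2 - 16*c - 64) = c*(c - 4)*(c - 1)*(c^2 + 8*c + 16) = c*(c - 4)*(c - 1)*(c + 4)*(c + 4)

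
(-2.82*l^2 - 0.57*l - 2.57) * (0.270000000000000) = -0.7614*l^2 - 0.1539*l - 0.6939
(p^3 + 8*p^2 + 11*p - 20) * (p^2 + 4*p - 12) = p^5 + 12*p^4 + 31*p^3 - 72*p^2 - 212*p + 240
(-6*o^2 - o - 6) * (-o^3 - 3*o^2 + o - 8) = 6*o^5 + 19*o^4 + 3*o^3 + 65*o^2 + 2*o + 48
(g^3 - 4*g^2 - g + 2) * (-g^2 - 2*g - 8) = -g^5 + 2*g^4 + g^3 + 32*g^2 + 4*g - 16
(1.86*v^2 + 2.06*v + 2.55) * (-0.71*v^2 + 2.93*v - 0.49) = -1.3206*v^4 + 3.9872*v^3 + 3.3139*v^2 + 6.4621*v - 1.2495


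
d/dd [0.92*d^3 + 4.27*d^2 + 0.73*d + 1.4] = 2.76*d^2 + 8.54*d + 0.73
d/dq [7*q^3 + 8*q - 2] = 21*q^2 + 8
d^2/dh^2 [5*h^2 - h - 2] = 10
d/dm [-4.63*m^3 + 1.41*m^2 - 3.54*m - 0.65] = -13.89*m^2 + 2.82*m - 3.54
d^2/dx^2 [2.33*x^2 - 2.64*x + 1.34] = 4.66000000000000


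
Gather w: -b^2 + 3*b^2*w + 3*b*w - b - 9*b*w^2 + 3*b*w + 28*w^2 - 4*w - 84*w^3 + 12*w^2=-b^2 - b - 84*w^3 + w^2*(40 - 9*b) + w*(3*b^2 + 6*b - 4)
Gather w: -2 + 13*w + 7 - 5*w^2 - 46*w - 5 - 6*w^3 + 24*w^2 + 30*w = -6*w^3 + 19*w^2 - 3*w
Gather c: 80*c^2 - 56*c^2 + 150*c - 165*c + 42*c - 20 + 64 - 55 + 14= 24*c^2 + 27*c + 3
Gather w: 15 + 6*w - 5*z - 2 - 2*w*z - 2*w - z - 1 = w*(4 - 2*z) - 6*z + 12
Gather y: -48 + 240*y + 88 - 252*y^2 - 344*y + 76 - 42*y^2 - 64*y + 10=-294*y^2 - 168*y + 126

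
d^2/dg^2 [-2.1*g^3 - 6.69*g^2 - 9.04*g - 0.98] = -12.6*g - 13.38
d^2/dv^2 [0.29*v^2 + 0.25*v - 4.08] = 0.580000000000000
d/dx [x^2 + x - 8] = 2*x + 1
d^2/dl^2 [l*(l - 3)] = 2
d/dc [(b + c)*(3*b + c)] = 4*b + 2*c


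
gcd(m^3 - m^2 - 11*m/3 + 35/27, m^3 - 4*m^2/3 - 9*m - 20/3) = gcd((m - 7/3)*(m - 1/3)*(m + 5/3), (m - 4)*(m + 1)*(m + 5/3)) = m + 5/3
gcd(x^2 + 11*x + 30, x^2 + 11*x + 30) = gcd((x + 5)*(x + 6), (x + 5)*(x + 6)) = x^2 + 11*x + 30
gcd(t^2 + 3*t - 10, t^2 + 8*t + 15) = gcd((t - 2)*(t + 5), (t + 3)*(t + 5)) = t + 5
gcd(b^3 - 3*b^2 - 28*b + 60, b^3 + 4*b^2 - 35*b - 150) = b^2 - b - 30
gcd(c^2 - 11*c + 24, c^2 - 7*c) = 1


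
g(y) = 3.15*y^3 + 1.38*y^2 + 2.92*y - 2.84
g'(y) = 9.45*y^2 + 2.76*y + 2.92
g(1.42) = 13.11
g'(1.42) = 25.89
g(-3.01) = -85.03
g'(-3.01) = 80.23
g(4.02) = 235.84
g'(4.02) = 166.73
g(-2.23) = -37.42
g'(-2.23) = 43.76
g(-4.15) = -216.33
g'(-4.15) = 154.22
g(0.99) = 4.46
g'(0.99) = 14.91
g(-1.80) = -22.00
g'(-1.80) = 28.57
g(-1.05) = -8.03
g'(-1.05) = 10.44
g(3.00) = 103.39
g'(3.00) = 96.25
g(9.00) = 2431.57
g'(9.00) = 793.21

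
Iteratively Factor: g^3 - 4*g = (g - 2)*(g^2 + 2*g) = (g - 2)*(g + 2)*(g)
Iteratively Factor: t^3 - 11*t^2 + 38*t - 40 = (t - 5)*(t^2 - 6*t + 8) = (t - 5)*(t - 4)*(t - 2)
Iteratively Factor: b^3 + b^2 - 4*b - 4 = (b + 1)*(b^2 - 4) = (b + 1)*(b + 2)*(b - 2)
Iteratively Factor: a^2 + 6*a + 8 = (a + 2)*(a + 4)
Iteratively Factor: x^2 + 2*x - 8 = (x + 4)*(x - 2)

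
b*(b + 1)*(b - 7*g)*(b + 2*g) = b^4 - 5*b^3*g + b^3 - 14*b^2*g^2 - 5*b^2*g - 14*b*g^2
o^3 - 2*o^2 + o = o*(o - 1)^2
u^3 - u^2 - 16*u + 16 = (u - 4)*(u - 1)*(u + 4)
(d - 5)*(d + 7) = d^2 + 2*d - 35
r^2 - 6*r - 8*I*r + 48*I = (r - 6)*(r - 8*I)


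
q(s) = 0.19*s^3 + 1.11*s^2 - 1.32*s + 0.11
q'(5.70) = 29.85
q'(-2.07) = -3.47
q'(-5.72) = 4.63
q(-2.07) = 5.91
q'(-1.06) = -3.03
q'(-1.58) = -3.40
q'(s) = 0.57*s^2 + 2.22*s - 1.32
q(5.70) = 63.84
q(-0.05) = 0.18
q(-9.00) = -36.61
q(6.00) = 73.19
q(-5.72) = 8.42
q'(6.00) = 32.52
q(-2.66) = 7.90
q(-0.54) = 1.12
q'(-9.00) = 24.87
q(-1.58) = 4.22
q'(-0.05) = -1.43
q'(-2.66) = -3.19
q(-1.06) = 2.53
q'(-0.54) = -2.35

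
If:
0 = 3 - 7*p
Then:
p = 3/7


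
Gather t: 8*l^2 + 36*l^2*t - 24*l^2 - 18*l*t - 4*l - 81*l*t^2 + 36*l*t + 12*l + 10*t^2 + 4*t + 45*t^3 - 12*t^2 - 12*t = -16*l^2 + 8*l + 45*t^3 + t^2*(-81*l - 2) + t*(36*l^2 + 18*l - 8)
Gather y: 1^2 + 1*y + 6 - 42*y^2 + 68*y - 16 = -42*y^2 + 69*y - 9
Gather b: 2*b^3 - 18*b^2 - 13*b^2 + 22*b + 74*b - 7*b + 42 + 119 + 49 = 2*b^3 - 31*b^2 + 89*b + 210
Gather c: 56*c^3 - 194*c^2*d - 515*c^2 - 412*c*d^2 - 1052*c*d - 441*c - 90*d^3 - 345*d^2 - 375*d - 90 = 56*c^3 + c^2*(-194*d - 515) + c*(-412*d^2 - 1052*d - 441) - 90*d^3 - 345*d^2 - 375*d - 90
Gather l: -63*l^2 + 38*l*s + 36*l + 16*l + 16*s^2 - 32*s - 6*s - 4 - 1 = -63*l^2 + l*(38*s + 52) + 16*s^2 - 38*s - 5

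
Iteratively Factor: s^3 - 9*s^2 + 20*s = (s - 4)*(s^2 - 5*s) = s*(s - 4)*(s - 5)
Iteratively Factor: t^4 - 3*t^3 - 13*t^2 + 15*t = (t - 1)*(t^3 - 2*t^2 - 15*t) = t*(t - 1)*(t^2 - 2*t - 15) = t*(t - 1)*(t + 3)*(t - 5)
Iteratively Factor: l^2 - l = (l)*(l - 1)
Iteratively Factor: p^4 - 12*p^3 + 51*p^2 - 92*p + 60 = (p - 3)*(p^3 - 9*p^2 + 24*p - 20) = (p - 5)*(p - 3)*(p^2 - 4*p + 4) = (p - 5)*(p - 3)*(p - 2)*(p - 2)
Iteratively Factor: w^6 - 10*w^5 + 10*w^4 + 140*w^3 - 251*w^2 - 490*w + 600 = (w - 4)*(w^5 - 6*w^4 - 14*w^3 + 84*w^2 + 85*w - 150) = (w - 4)*(w - 1)*(w^4 - 5*w^3 - 19*w^2 + 65*w + 150) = (w - 5)*(w - 4)*(w - 1)*(w^3 - 19*w - 30) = (w - 5)*(w - 4)*(w - 1)*(w + 2)*(w^2 - 2*w - 15) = (w - 5)^2*(w - 4)*(w - 1)*(w + 2)*(w + 3)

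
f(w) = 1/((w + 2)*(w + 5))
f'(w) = -1/((w + 2)*(w + 5)^2) - 1/((w + 2)^2*(w + 5)) = (-2*w - 7)/(w^4 + 14*w^3 + 69*w^2 + 140*w + 100)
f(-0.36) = 0.13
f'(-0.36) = -0.11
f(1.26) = 0.05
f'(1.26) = -0.02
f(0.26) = 0.08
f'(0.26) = -0.05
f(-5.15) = 2.12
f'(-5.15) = 14.78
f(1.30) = 0.05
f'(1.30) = -0.02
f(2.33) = 0.03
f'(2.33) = -0.01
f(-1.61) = 0.76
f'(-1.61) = -2.16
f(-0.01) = 0.10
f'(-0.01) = -0.07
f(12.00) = 0.00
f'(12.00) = 0.00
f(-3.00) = -0.50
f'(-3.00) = -0.25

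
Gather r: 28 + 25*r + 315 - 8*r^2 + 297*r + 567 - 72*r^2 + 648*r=-80*r^2 + 970*r + 910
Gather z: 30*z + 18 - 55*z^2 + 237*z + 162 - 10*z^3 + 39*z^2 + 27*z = -10*z^3 - 16*z^2 + 294*z + 180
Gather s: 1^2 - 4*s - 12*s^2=-12*s^2 - 4*s + 1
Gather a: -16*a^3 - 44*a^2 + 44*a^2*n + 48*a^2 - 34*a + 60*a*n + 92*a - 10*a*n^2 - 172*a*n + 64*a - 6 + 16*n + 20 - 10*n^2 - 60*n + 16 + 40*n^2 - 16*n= -16*a^3 + a^2*(44*n + 4) + a*(-10*n^2 - 112*n + 122) + 30*n^2 - 60*n + 30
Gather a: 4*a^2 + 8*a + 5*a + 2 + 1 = 4*a^2 + 13*a + 3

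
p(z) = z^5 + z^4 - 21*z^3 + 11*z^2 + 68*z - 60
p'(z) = 5*z^4 + 4*z^3 - 63*z^2 + 22*z + 68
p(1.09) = 2.94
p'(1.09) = 29.37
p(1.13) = 4.06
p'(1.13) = 26.34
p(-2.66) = 149.09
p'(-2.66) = -261.25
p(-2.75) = 172.84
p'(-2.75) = -266.17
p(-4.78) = 186.47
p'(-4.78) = 696.78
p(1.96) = 1.10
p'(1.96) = -26.99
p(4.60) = 948.88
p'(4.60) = 1464.19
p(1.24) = 6.49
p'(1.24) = 17.86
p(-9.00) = -36960.00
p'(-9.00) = 24656.00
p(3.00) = 0.00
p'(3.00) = 80.00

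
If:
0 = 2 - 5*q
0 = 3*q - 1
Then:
No Solution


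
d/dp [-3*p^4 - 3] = -12*p^3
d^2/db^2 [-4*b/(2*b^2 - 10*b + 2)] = 4*(-b*(2*b - 5)^2 + (3*b - 5)*(b^2 - 5*b + 1))/(b^2 - 5*b + 1)^3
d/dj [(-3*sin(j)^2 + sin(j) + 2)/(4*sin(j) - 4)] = -3*cos(j)/4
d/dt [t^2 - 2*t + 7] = 2*t - 2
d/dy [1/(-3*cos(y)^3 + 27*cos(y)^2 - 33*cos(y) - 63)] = (-3*cos(y)^2 + 18*cos(y) - 11)*sin(y)/(3*(cos(y)^3 - 9*cos(y)^2 + 11*cos(y) + 21)^2)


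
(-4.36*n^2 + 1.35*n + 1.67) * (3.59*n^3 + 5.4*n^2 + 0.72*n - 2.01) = -15.6524*n^5 - 18.6975*n^4 + 10.1461*n^3 + 18.7536*n^2 - 1.5111*n - 3.3567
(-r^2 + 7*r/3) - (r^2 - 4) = -2*r^2 + 7*r/3 + 4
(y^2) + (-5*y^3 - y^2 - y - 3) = -5*y^3 - y - 3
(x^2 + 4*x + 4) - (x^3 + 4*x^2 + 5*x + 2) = -x^3 - 3*x^2 - x + 2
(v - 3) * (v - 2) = v^2 - 5*v + 6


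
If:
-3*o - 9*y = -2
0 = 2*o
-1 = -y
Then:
No Solution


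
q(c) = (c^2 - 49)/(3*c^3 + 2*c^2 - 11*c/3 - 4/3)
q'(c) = 2*c/(3*c^3 + 2*c^2 - 11*c/3 - 4/3) + (c^2 - 49)*(-9*c^2 - 4*c + 11/3)/(3*c^3 + 2*c^2 - 11*c/3 - 4/3)^2 = 3*(-9*c^4 + 1312*c^2 + 580*c - 539)/(81*c^6 + 108*c^5 - 162*c^4 - 204*c^3 + 73*c^2 + 88*c + 16)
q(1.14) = -31.17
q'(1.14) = 257.86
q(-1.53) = 26.12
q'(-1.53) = 166.68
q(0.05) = 32.42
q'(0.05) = -73.95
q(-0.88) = -34.50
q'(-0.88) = -6.62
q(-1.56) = 21.81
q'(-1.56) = 123.96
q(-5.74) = 0.03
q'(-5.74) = 0.04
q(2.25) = -1.27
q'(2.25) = 1.99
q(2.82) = -0.57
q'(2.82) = 0.71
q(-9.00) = -0.02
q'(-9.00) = 0.00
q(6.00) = -0.02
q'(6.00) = 0.03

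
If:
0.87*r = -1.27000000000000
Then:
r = -1.46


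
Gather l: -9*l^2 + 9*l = -9*l^2 + 9*l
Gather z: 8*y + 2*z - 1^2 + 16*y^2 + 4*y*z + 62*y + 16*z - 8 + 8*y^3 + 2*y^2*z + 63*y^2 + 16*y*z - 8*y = 8*y^3 + 79*y^2 + 62*y + z*(2*y^2 + 20*y + 18) - 9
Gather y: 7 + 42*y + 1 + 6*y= 48*y + 8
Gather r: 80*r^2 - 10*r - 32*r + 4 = 80*r^2 - 42*r + 4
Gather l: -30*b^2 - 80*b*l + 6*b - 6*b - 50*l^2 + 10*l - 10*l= -30*b^2 - 80*b*l - 50*l^2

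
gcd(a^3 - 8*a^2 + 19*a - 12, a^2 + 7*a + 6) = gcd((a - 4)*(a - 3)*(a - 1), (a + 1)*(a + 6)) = 1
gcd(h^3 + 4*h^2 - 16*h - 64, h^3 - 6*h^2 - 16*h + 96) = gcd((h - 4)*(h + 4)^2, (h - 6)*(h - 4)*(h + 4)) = h^2 - 16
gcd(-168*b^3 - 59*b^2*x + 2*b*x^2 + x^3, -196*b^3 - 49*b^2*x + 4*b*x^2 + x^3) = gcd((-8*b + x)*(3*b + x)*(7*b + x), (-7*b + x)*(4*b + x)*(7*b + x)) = 7*b + x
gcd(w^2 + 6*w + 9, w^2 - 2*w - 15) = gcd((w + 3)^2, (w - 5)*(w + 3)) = w + 3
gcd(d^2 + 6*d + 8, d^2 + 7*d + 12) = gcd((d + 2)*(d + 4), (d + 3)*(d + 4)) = d + 4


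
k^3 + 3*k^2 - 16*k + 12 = (k - 2)*(k - 1)*(k + 6)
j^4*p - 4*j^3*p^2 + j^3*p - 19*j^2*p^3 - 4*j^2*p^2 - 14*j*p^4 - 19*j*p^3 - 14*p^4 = (j - 7*p)*(j + p)*(j + 2*p)*(j*p + p)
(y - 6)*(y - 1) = y^2 - 7*y + 6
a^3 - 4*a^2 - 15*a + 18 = (a - 6)*(a - 1)*(a + 3)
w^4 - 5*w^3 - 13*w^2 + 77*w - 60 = (w - 5)*(w - 3)*(w - 1)*(w + 4)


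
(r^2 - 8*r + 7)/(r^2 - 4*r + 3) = (r - 7)/(r - 3)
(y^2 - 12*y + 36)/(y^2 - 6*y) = (y - 6)/y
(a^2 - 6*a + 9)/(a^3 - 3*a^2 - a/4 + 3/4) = 4*(a - 3)/(4*a^2 - 1)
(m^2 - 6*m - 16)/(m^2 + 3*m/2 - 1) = 2*(m - 8)/(2*m - 1)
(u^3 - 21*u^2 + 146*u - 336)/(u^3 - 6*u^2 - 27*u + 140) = (u^2 - 14*u + 48)/(u^2 + u - 20)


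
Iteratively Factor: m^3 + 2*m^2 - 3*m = (m - 1)*(m^2 + 3*m) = m*(m - 1)*(m + 3)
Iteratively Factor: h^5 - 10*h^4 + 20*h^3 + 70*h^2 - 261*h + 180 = (h - 1)*(h^4 - 9*h^3 + 11*h^2 + 81*h - 180) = (h - 5)*(h - 1)*(h^3 - 4*h^2 - 9*h + 36) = (h - 5)*(h - 3)*(h - 1)*(h^2 - h - 12) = (h - 5)*(h - 3)*(h - 1)*(h + 3)*(h - 4)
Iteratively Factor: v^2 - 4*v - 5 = (v - 5)*(v + 1)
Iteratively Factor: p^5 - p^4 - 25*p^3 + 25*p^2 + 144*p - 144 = (p - 3)*(p^4 + 2*p^3 - 19*p^2 - 32*p + 48) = (p - 3)*(p - 1)*(p^3 + 3*p^2 - 16*p - 48) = (p - 3)*(p - 1)*(p + 3)*(p^2 - 16) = (p - 4)*(p - 3)*(p - 1)*(p + 3)*(p + 4)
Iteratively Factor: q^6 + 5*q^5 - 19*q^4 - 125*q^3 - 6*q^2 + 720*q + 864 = (q - 4)*(q^5 + 9*q^4 + 17*q^3 - 57*q^2 - 234*q - 216) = (q - 4)*(q + 2)*(q^4 + 7*q^3 + 3*q^2 - 63*q - 108) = (q - 4)*(q - 3)*(q + 2)*(q^3 + 10*q^2 + 33*q + 36) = (q - 4)*(q - 3)*(q + 2)*(q + 3)*(q^2 + 7*q + 12) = (q - 4)*(q - 3)*(q + 2)*(q + 3)^2*(q + 4)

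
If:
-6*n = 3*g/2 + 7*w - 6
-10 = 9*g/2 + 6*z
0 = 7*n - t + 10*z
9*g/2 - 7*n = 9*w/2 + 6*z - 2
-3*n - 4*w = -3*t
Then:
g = -92/2037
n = 1662/679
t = 1642/2037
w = -836/679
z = -3326/2037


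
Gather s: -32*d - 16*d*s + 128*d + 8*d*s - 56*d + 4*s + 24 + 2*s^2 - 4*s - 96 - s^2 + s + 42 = 40*d + s^2 + s*(1 - 8*d) - 30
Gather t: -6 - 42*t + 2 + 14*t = -28*t - 4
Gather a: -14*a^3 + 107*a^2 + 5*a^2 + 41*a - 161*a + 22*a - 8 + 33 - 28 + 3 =-14*a^3 + 112*a^2 - 98*a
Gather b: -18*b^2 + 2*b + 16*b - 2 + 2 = -18*b^2 + 18*b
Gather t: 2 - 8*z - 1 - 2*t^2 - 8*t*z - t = -2*t^2 + t*(-8*z - 1) - 8*z + 1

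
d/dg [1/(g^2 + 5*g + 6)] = (-2*g - 5)/(g^2 + 5*g + 6)^2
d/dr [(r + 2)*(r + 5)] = 2*r + 7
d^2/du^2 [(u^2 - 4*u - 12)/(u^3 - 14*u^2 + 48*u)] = 2*(u^3 + 6*u^2 - 48*u + 128)/(u^3*(u^3 - 24*u^2 + 192*u - 512))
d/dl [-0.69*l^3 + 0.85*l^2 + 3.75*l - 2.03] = -2.07*l^2 + 1.7*l + 3.75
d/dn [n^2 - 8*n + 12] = 2*n - 8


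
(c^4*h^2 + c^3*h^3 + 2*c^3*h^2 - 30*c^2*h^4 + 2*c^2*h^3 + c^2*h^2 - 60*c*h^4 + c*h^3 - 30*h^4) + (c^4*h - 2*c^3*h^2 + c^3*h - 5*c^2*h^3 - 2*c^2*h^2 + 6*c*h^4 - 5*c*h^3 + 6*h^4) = c^4*h^2 + c^4*h + c^3*h^3 + c^3*h - 30*c^2*h^4 - 3*c^2*h^3 - c^2*h^2 - 54*c*h^4 - 4*c*h^3 - 24*h^4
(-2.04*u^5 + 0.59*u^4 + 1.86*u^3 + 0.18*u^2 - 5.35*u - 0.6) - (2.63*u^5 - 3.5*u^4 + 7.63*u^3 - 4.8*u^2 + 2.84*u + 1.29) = -4.67*u^5 + 4.09*u^4 - 5.77*u^3 + 4.98*u^2 - 8.19*u - 1.89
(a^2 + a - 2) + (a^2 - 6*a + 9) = 2*a^2 - 5*a + 7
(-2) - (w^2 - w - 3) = -w^2 + w + 1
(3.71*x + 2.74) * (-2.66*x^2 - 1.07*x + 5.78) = -9.8686*x^3 - 11.2581*x^2 + 18.512*x + 15.8372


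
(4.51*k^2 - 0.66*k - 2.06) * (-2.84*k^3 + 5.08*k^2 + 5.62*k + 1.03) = -12.8084*k^5 + 24.7852*k^4 + 27.8438*k^3 - 9.5287*k^2 - 12.257*k - 2.1218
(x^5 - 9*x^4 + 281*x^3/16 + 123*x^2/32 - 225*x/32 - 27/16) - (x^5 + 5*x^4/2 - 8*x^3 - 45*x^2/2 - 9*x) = -23*x^4/2 + 409*x^3/16 + 843*x^2/32 + 63*x/32 - 27/16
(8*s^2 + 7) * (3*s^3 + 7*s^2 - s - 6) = 24*s^5 + 56*s^4 + 13*s^3 + s^2 - 7*s - 42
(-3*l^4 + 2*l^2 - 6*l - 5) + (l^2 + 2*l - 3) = -3*l^4 + 3*l^2 - 4*l - 8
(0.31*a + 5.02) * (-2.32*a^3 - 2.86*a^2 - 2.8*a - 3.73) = -0.7192*a^4 - 12.533*a^3 - 15.2252*a^2 - 15.2123*a - 18.7246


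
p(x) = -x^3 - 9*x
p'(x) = -3*x^2 - 9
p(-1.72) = 20.57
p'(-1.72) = -17.88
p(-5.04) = 173.38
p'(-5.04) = -85.20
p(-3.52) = 75.29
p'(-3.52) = -46.17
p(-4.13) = 107.61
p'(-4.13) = -60.17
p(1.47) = -16.41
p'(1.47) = -15.48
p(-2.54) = 39.25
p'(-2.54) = -28.35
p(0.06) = -0.54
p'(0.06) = -9.01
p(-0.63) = 5.92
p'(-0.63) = -10.19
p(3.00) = -54.00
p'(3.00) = -36.00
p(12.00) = -1836.00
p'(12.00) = -441.00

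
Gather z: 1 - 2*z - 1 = -2*z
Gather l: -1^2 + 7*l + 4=7*l + 3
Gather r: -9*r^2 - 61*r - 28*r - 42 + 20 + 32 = -9*r^2 - 89*r + 10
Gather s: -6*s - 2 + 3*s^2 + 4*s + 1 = 3*s^2 - 2*s - 1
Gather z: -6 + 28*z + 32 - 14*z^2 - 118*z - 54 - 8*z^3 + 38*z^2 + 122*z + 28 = -8*z^3 + 24*z^2 + 32*z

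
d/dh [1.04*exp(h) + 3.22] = 1.04*exp(h)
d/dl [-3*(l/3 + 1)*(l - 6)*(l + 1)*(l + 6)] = -4*l^3 - 12*l^2 + 66*l + 144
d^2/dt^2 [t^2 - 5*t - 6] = 2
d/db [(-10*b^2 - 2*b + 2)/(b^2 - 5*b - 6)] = 2*(26*b^2 + 58*b + 11)/(b^4 - 10*b^3 + 13*b^2 + 60*b + 36)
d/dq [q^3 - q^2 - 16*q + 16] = 3*q^2 - 2*q - 16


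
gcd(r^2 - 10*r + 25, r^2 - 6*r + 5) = r - 5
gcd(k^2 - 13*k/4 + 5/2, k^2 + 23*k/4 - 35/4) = k - 5/4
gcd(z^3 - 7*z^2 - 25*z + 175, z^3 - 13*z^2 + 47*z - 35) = z^2 - 12*z + 35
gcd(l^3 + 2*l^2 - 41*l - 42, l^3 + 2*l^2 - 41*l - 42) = l^3 + 2*l^2 - 41*l - 42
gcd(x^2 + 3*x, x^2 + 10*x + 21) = x + 3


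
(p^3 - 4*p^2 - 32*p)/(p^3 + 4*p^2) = (p - 8)/p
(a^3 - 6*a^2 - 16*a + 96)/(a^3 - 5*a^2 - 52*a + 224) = (a^2 - 2*a - 24)/(a^2 - a - 56)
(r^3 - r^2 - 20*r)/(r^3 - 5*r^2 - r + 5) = r*(r + 4)/(r^2 - 1)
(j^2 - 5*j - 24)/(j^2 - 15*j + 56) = (j + 3)/(j - 7)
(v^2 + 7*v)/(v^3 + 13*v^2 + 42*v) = 1/(v + 6)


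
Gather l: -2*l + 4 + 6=10 - 2*l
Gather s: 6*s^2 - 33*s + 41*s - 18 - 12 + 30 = 6*s^2 + 8*s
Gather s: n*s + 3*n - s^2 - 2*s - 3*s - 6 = 3*n - s^2 + s*(n - 5) - 6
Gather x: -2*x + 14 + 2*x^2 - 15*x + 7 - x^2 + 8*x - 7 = x^2 - 9*x + 14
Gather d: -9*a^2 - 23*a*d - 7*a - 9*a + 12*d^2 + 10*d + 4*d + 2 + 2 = -9*a^2 - 16*a + 12*d^2 + d*(14 - 23*a) + 4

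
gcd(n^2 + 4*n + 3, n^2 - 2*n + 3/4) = 1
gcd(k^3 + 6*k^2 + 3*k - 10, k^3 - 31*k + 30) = k - 1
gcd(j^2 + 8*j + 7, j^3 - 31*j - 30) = j + 1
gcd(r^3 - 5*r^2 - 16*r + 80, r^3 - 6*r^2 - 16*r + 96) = r^2 - 16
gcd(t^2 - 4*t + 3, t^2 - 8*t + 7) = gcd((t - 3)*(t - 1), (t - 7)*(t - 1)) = t - 1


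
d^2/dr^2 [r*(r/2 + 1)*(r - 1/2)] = 3*r + 3/2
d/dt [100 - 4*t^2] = -8*t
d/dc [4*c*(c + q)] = 8*c + 4*q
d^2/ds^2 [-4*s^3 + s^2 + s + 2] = 2 - 24*s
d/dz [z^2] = 2*z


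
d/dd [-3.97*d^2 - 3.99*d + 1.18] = -7.94*d - 3.99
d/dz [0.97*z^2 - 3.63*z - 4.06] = 1.94*z - 3.63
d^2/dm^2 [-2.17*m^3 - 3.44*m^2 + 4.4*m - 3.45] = -13.02*m - 6.88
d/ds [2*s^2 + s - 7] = 4*s + 1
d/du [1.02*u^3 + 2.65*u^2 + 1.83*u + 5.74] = 3.06*u^2 + 5.3*u + 1.83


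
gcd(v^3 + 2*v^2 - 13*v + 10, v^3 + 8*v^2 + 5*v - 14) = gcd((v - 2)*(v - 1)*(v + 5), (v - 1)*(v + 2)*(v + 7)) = v - 1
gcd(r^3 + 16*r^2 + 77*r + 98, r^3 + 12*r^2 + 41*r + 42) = r^2 + 9*r + 14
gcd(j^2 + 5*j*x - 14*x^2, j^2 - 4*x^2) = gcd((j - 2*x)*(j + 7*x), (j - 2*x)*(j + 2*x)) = -j + 2*x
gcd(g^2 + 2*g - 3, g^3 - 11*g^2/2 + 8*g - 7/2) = g - 1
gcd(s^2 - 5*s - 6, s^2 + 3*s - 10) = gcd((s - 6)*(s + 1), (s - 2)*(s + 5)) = 1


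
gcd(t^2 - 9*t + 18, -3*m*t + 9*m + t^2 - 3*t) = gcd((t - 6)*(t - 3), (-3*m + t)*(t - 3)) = t - 3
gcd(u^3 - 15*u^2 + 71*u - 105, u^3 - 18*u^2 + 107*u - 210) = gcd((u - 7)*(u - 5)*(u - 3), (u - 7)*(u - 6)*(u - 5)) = u^2 - 12*u + 35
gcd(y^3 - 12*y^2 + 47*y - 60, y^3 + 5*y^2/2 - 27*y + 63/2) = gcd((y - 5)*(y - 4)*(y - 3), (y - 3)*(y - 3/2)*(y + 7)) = y - 3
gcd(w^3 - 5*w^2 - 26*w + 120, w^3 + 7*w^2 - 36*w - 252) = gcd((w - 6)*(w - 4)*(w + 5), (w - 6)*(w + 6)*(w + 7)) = w - 6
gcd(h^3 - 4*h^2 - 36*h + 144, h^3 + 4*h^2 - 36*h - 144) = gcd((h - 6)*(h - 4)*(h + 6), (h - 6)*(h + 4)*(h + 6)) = h^2 - 36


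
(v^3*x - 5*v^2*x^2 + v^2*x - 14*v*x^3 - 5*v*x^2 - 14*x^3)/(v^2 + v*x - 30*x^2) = x*(v^3 - 5*v^2*x + v^2 - 14*v*x^2 - 5*v*x - 14*x^2)/(v^2 + v*x - 30*x^2)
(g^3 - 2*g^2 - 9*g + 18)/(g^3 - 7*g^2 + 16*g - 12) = (g + 3)/(g - 2)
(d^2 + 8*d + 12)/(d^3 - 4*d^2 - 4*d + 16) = (d + 6)/(d^2 - 6*d + 8)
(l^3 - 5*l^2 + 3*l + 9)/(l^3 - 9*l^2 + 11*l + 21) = (l - 3)/(l - 7)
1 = 1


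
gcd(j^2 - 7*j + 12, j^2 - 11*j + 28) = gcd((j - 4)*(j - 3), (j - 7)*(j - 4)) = j - 4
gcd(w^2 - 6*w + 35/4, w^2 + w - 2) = 1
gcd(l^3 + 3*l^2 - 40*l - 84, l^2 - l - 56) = l + 7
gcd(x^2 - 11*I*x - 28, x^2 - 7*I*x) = x - 7*I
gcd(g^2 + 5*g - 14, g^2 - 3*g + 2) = g - 2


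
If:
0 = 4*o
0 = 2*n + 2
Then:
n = -1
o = 0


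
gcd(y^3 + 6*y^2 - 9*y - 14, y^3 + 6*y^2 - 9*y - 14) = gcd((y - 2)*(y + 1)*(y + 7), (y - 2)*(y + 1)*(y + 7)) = y^3 + 6*y^2 - 9*y - 14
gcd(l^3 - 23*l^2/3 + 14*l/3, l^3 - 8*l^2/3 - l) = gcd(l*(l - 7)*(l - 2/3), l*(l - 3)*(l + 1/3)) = l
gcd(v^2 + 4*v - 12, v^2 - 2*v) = v - 2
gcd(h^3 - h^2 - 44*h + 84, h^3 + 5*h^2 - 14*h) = h^2 + 5*h - 14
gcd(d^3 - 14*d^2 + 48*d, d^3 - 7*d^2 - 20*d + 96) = d - 8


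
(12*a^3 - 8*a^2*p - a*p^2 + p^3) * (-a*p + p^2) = -12*a^4*p + 20*a^3*p^2 - 7*a^2*p^3 - 2*a*p^4 + p^5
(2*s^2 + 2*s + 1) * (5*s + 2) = 10*s^3 + 14*s^2 + 9*s + 2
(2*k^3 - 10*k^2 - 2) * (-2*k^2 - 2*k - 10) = -4*k^5 + 16*k^4 + 104*k^2 + 4*k + 20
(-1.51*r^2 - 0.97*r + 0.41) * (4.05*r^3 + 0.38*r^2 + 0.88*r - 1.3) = -6.1155*r^5 - 4.5023*r^4 - 0.0369000000000002*r^3 + 1.2652*r^2 + 1.6218*r - 0.533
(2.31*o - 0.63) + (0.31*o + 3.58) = 2.62*o + 2.95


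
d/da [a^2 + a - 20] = 2*a + 1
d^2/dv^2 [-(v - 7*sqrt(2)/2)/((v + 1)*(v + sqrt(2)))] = ((-2*v + 7*sqrt(2))*(v + 1)^2 + (-2*v + 7*sqrt(2))*(v + 1)*(v + sqrt(2)) + (-2*v + 7*sqrt(2))*(v + sqrt(2))^2 + 2*(v + 1)^2*(v + sqrt(2)) + 2*(v + 1)*(v + sqrt(2))^2)/((v + 1)^3*(v + sqrt(2))^3)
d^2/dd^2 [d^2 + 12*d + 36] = 2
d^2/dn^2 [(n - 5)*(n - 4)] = 2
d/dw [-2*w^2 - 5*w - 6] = -4*w - 5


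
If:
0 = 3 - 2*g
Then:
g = 3/2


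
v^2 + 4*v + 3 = (v + 1)*(v + 3)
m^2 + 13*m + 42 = (m + 6)*(m + 7)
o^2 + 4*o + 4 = (o + 2)^2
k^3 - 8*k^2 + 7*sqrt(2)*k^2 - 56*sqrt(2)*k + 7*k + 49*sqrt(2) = (k - 7)*(k - 1)*(k + 7*sqrt(2))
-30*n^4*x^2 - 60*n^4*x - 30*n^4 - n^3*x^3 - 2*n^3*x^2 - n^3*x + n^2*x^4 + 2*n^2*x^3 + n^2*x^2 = (-6*n + x)*(5*n + x)*(n*x + n)^2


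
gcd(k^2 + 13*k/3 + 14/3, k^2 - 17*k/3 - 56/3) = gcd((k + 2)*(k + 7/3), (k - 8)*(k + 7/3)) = k + 7/3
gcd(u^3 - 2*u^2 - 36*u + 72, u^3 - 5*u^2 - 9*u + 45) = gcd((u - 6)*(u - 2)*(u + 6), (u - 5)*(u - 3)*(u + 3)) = 1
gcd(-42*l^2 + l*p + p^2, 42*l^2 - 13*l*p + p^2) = -6*l + p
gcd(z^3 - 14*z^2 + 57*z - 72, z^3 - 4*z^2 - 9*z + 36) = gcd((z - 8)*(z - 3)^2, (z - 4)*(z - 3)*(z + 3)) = z - 3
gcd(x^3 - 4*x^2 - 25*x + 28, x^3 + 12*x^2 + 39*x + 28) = x + 4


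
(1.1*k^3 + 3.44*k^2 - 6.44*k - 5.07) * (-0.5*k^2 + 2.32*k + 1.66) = -0.55*k^5 + 0.832*k^4 + 13.0268*k^3 - 6.6954*k^2 - 22.4528*k - 8.4162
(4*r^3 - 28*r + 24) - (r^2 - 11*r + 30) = 4*r^3 - r^2 - 17*r - 6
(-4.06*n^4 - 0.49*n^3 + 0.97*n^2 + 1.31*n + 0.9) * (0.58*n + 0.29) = -2.3548*n^5 - 1.4616*n^4 + 0.4205*n^3 + 1.0411*n^2 + 0.9019*n + 0.261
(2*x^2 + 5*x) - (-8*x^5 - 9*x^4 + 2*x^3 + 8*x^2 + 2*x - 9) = 8*x^5 + 9*x^4 - 2*x^3 - 6*x^2 + 3*x + 9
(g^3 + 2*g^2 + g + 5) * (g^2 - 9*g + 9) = g^5 - 7*g^4 - 8*g^3 + 14*g^2 - 36*g + 45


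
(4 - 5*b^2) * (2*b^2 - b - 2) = -10*b^4 + 5*b^3 + 18*b^2 - 4*b - 8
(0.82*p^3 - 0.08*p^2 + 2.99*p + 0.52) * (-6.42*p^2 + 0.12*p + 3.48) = -5.2644*p^5 + 0.612*p^4 - 16.3518*p^3 - 3.258*p^2 + 10.4676*p + 1.8096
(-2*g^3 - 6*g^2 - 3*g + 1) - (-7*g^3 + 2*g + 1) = 5*g^3 - 6*g^2 - 5*g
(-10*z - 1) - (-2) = 1 - 10*z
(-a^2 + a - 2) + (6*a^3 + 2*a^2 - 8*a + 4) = 6*a^3 + a^2 - 7*a + 2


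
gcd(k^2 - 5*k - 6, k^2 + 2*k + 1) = k + 1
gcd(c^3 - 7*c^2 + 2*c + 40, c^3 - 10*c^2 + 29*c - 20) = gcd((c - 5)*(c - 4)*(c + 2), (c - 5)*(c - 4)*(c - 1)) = c^2 - 9*c + 20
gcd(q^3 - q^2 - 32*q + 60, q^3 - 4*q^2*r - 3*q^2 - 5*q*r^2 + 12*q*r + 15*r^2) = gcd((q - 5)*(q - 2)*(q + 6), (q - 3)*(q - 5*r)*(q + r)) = 1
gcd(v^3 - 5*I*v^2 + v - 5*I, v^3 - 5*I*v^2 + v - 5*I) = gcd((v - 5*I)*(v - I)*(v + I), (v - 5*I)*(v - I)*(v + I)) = v^3 - 5*I*v^2 + v - 5*I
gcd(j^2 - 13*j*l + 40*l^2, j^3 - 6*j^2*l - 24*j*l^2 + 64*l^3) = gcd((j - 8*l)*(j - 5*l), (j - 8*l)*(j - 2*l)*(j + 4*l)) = j - 8*l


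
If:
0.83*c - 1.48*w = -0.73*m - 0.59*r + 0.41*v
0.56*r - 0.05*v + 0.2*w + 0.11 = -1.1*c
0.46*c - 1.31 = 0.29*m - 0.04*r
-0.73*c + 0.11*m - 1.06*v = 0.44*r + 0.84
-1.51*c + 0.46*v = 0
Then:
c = -0.46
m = -5.08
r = 1.24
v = -1.51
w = -1.85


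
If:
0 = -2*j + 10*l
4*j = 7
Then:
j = 7/4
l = 7/20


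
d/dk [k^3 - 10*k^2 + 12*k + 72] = 3*k^2 - 20*k + 12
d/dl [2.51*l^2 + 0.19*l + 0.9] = 5.02*l + 0.19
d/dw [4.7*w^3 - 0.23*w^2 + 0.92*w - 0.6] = 14.1*w^2 - 0.46*w + 0.92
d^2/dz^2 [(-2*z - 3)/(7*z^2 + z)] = 2*(-98*z^3 - 441*z^2 - 63*z - 3)/(z^3*(343*z^3 + 147*z^2 + 21*z + 1))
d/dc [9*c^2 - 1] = 18*c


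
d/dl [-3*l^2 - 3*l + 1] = -6*l - 3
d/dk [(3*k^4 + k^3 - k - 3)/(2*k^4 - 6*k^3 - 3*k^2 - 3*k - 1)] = 2*(-10*k^6 - 9*k^5 - 12*k^4 - 3*k^3 - 30*k^2 - 9*k - 4)/(4*k^8 - 24*k^7 + 24*k^6 + 24*k^5 + 41*k^4 + 30*k^3 + 15*k^2 + 6*k + 1)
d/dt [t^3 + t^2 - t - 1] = 3*t^2 + 2*t - 1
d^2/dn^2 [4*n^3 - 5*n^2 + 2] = 24*n - 10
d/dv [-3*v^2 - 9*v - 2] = -6*v - 9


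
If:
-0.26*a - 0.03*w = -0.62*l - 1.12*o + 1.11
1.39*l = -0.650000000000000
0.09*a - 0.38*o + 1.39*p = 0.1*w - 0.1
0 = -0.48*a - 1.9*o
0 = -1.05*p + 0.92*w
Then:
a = -2.60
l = -0.47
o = 0.66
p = 0.30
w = 0.34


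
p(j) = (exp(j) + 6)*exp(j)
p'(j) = (exp(j) + 6)*exp(j) + exp(2*j) = 2*(exp(j) + 3)*exp(j)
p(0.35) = 10.53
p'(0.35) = 12.54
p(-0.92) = 2.55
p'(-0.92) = 2.71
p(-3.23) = 0.24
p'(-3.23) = 0.24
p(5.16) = 31378.24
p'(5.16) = 61711.50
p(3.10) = 625.94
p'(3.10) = 1118.69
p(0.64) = 14.98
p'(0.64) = 18.57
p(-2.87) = 0.34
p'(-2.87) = 0.35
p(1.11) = 27.41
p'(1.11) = 36.62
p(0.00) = 7.00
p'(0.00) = 8.00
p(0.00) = 7.00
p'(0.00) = 8.00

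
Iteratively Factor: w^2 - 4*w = (w)*(w - 4)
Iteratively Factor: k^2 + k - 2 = (k + 2)*(k - 1)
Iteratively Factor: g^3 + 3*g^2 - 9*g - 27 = (g + 3)*(g^2 - 9) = (g - 3)*(g + 3)*(g + 3)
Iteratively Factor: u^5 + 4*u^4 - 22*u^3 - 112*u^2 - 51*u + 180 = (u + 3)*(u^4 + u^3 - 25*u^2 - 37*u + 60) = (u + 3)*(u + 4)*(u^3 - 3*u^2 - 13*u + 15) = (u - 1)*(u + 3)*(u + 4)*(u^2 - 2*u - 15) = (u - 5)*(u - 1)*(u + 3)*(u + 4)*(u + 3)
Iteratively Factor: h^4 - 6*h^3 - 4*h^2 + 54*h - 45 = (h - 5)*(h^3 - h^2 - 9*h + 9) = (h - 5)*(h - 3)*(h^2 + 2*h - 3) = (h - 5)*(h - 3)*(h - 1)*(h + 3)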